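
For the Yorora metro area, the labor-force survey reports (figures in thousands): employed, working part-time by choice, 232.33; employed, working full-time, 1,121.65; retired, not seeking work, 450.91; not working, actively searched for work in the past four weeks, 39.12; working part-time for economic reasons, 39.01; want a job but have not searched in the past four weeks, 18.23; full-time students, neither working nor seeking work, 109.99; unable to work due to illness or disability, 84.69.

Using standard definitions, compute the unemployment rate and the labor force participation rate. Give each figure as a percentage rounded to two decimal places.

Unemployment rate ≈ 2.73%; labor force participation rate ≈ 68.33%.

Employed = 232.33 + 1,121.65 + 39.01 = 1,392.99 thousand (anyone who worked, including part-time for economic reasons, counts as employed).
Unemployed = 39.12 thousand.
Labor force = 1,392.99 + 39.12 = 1,432.11 thousand.
Not in labor force = 450.91 + 18.23 + 109.99 + 84.69 = 663.82 thousand (those not working and not actively searching are outside the labor force — including those who want a job but have given up searching).
Civilian working-age population = 1,432.11 + 663.82 = 2,095.93 thousand.
Unemployment rate = 39.12 / 1,432.11 = 2.73%.
Labor force participation rate = 1,432.11 / 2,095.93 = 68.33%.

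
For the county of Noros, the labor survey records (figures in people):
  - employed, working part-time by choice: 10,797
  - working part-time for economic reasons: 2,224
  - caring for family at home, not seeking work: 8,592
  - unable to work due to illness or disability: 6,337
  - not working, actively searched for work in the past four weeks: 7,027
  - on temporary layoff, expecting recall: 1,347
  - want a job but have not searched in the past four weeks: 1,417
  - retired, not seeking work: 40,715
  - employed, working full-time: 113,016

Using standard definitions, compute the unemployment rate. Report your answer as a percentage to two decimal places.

Unemployment rate ≈ 6.23%.

Employed = 10,797 + 2,224 + 113,016 = 126,037 (anyone who worked, including part-time for economic reasons, counts as employed).
Unemployed = 7,027 + 1,347 = 8,374 (jobless and actively searching, or on temporary layoff).
Labor force = 126,037 + 8,374 = 134,411.
Unemployment rate = 8,374 / 134,411 = 6.23%.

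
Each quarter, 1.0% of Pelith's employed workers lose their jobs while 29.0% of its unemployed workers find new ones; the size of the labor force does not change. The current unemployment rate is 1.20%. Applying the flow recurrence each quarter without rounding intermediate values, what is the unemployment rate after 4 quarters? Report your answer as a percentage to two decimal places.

With a fixed labor force, u_{t+1} = u_t + s·(1−u_t) − f·u_t = u_t·(1−s−f) + s.
Here 1−s−f = 0.700 and s = 0.010.
u_1 = 0.012000 × 0.700 + 0.010 = 0.018400.
u_2 = 0.018400 × 0.700 + 0.010 = 0.022880.
u_3 = 0.022880 × 0.700 + 0.010 = 0.026016.
u_4 = 0.026016 × 0.700 + 0.010 = 0.028211.

Unemployment rate after four quarters ≈ 2.82%.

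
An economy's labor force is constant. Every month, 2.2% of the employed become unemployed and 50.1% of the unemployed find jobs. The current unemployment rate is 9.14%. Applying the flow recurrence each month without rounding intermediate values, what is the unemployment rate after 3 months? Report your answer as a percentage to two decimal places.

Unemployment rate after three months ≈ 4.74%.

With a fixed labor force, u_{t+1} = u_t + s·(1−u_t) − f·u_t = u_t·(1−s−f) + s.
Here 1−s−f = 0.477 and s = 0.022.
u_1 = 0.091400 × 0.477 + 0.022 = 0.065598.
u_2 = 0.065598 × 0.477 + 0.022 = 0.053290.
u_3 = 0.053290 × 0.477 + 0.022 = 0.047419.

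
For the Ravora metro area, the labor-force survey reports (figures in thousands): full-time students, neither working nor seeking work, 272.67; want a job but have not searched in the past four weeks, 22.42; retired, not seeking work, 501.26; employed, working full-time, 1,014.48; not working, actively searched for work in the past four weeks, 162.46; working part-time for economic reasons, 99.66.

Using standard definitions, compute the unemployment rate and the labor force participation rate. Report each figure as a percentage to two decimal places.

Employed = 1,014.48 + 99.66 = 1,114.14 thousand (anyone who worked, including part-time for economic reasons, counts as employed).
Unemployed = 162.46 thousand.
Labor force = 1,114.14 + 162.46 = 1,276.60 thousand.
Not in labor force = 272.67 + 22.42 + 501.26 = 796.35 thousand (those not working and not actively searching are outside the labor force — including those who want a job but have given up searching).
Civilian working-age population = 1,276.60 + 796.35 = 2,072.95 thousand.
Unemployment rate = 162.46 / 1,276.60 = 12.73%.
Labor force participation rate = 1,276.60 / 2,072.95 = 61.58%.

Unemployment rate ≈ 12.73%; labor force participation rate ≈ 61.58%.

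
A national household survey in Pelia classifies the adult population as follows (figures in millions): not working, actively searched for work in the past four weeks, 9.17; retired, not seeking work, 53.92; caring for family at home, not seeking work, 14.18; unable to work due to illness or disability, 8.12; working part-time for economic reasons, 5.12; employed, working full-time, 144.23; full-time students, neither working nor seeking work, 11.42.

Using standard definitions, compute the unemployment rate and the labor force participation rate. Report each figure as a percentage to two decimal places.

Employed = 5.12 + 144.23 = 149.35 million (anyone who worked, including part-time for economic reasons, counts as employed).
Unemployed = 9.17 million.
Labor force = 149.35 + 9.17 = 158.52 million.
Not in labor force = 53.92 + 14.18 + 8.12 + 11.42 = 87.64 million (those not working and not actively searching are outside the labor force).
Civilian working-age population = 158.52 + 87.64 = 246.16 million.
Unemployment rate = 9.17 / 158.52 = 5.78%.
Labor force participation rate = 158.52 / 246.16 = 64.40%.

Unemployment rate ≈ 5.78%; labor force participation rate ≈ 64.40%.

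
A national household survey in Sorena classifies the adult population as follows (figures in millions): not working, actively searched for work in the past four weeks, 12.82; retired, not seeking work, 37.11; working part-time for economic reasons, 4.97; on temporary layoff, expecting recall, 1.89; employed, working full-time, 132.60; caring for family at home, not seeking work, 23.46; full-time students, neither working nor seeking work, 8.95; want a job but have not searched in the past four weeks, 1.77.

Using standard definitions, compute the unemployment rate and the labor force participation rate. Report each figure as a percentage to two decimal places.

Employed = 4.97 + 132.60 = 137.57 million (anyone who worked, including part-time for economic reasons, counts as employed).
Unemployed = 12.82 + 1.89 = 14.71 million (jobless and actively searching, or on temporary layoff).
Labor force = 137.57 + 14.71 = 152.28 million.
Not in labor force = 37.11 + 23.46 + 8.95 + 1.77 = 71.29 million (those not working and not actively searching are outside the labor force — including those who want a job but have given up searching).
Civilian working-age population = 152.28 + 71.29 = 223.57 million.
Unemployment rate = 14.71 / 152.28 = 9.66%.
Labor force participation rate = 152.28 / 223.57 = 68.11%.

Unemployment rate ≈ 9.66%; labor force participation rate ≈ 68.11%.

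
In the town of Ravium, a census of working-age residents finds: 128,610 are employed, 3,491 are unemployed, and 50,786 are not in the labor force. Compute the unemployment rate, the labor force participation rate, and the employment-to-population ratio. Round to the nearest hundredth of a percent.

Unemployment rate ≈ 2.64%; labor force participation rate ≈ 72.23%; employment-population ratio ≈ 70.32%.

Labor force = employed + unemployed = 128,610 + 3,491 = 132,101.
Working-age population = 132,101 + 50,786 = 182,887.
Unemployment rate = 3,491 / 132,101 = 2.64%.
Labor force participation rate = 132,101 / 182,887 = 72.23%.
Employment-population ratio = 128,610 / 182,887 = 70.32%.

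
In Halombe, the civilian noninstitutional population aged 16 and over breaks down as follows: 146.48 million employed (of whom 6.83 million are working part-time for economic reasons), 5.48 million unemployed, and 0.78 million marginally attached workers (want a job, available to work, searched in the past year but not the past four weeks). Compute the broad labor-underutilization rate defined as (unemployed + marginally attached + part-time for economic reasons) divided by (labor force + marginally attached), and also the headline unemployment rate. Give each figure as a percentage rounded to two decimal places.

Labor force = 146.48 + 5.48 = 151.96 million.
Numerator = 5.48 + 0.78 + 6.83 = 13.09 million.
Denominator = 151.96 + 0.78 = 152.74 million.
Broad rate = 13.09 / 152.74 = 8.57%.
Headline unemployment rate = 5.48 / 151.96 = 3.61%.

Broad underutilization rate ≈ 8.57%; headline unemployment rate ≈ 3.61%.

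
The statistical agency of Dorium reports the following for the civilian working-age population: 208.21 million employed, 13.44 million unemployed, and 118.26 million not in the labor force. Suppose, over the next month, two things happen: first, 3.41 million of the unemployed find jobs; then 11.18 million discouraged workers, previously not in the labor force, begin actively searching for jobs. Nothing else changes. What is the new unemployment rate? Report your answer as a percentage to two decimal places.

Initially, labor force = 208.21 + 13.44 = 221.65 million, so u = 13.44/221.65 = 6.06%.
After the first change, unemployed falls and employed rises by 3.41; labor force unchanged → E = 211.62, U = 10.03, labor force = 221.65 million.
After the second change, unemployed and labor force both rise by 11.18 → E = 211.62, U = 21.21, labor force = 232.83 million.
New unemployment rate = 21.21 / 232.83 = 9.11%.

New unemployment rate ≈ 9.11%.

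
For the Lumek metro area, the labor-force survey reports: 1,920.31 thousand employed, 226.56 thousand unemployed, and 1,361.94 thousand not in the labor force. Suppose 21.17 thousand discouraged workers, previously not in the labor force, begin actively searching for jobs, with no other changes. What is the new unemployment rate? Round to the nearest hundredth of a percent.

New unemployment rate ≈ 11.43%.

Initially, labor force = 1,920.31 + 226.56 = 2,146.87 thousand, so u = 226.56/2,146.87 = 10.55%.
After the change, unemployed and labor force both rise by 21.17 → E = 1,920.31, U = 247.73, labor force = 2,168.04 thousand.
New unemployment rate = 247.73 / 2,168.04 = 11.43%.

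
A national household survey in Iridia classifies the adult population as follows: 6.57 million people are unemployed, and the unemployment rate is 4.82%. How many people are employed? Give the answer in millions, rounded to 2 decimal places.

About 129.74 million are employed.

Labor force = U / u = 6.57 / 0.0482 ≈ 136.31 million.
Employed = labor force − unemployed = 136.31 − 6.57 = 129.74 million.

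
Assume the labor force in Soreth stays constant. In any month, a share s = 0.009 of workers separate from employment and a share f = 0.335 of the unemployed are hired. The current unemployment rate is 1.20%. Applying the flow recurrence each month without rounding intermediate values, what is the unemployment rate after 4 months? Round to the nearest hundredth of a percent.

With a fixed labor force, u_{t+1} = u_t + s·(1−u_t) − f·u_t = u_t·(1−s−f) + s.
Here 1−s−f = 0.656 and s = 0.009.
u_1 = 0.012000 × 0.656 + 0.009 = 0.016872.
u_2 = 0.016872 × 0.656 + 0.009 = 0.020068.
u_3 = 0.020068 × 0.656 + 0.009 = 0.022165.
u_4 = 0.022165 × 0.656 + 0.009 = 0.023540.

Unemployment rate after four months ≈ 2.35%.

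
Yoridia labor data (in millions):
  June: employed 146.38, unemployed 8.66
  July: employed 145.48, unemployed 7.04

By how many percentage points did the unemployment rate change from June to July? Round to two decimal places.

The unemployment rate changed by −0.97 percentage points.

June: labor force = 146.38 + 8.66 = 155.04; u = 8.66/155.04 = 5.59%.
July: labor force = 145.48 + 7.04 = 152.52; u = 7.04/152.52 = 4.62%.
Change = 4.62% − 5.59% = −0.97 pp.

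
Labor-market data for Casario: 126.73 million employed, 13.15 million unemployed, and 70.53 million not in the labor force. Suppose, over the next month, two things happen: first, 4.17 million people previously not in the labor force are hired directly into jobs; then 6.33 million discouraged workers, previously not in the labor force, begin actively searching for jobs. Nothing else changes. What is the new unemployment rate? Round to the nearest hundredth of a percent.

New unemployment rate ≈ 12.95%.

Initially, labor force = 126.73 + 13.15 = 139.88 million, so u = 13.15/139.88 = 9.40%.
After the first change, employed and labor force both rise by 4.17; unemployed unchanged → E = 130.90, U = 13.15, labor force = 144.05 million.
After the second change, unemployed and labor force both rise by 6.33 → E = 130.90, U = 19.48, labor force = 150.38 million.
New unemployment rate = 19.48 / 150.38 = 12.95%.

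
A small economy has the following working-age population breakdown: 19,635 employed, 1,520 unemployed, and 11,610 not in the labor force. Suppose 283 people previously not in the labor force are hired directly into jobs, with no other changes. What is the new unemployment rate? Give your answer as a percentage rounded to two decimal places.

Initially, labor force = 19,635 + 1,520 = 21,155, so u = 1,520/21,155 = 7.19%.
After the change, employed and labor force both rise by 283; unemployed unchanged → E = 19,918, U = 1,520, labor force = 21,438.
New unemployment rate = 1,520 / 21,438 = 7.09%.

New unemployment rate ≈ 7.09%.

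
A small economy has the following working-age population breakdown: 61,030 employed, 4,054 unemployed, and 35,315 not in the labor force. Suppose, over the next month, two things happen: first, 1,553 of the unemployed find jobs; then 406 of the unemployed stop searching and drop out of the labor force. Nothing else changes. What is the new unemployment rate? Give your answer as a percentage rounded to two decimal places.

Initially, labor force = 61,030 + 4,054 = 65,084, so u = 4,054/65,084 = 6.23%.
After the first change, unemployed falls and employed rises by 1,553; labor force unchanged → E = 62,583, U = 2,501, labor force = 65,084.
After the second change, unemployed and labor force both fall by 406 → E = 62,583, U = 2,095, labor force = 64,678.
New unemployment rate = 2,095 / 64,678 = 3.24%.

New unemployment rate ≈ 3.24%.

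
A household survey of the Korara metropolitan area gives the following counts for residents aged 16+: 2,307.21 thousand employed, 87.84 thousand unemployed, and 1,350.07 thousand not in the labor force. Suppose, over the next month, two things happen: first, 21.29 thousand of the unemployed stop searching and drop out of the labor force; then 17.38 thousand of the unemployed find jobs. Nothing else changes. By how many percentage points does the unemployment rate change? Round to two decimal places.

Initially, labor force = 2,307.21 + 87.84 = 2,395.05 thousand, so u = 87.84/2,395.05 = 3.67%.
After the first change, unemployed and labor force both fall by 21.29 → E = 2,307.21, U = 66.55, labor force = 2,373.76 thousand.
After the second change, unemployed falls and employed rises by 17.38; labor force unchanged → E = 2,324.59, U = 49.17, labor force = 2,373.76 thousand.
New unemployment rate = 49.17 / 2,373.76 = 2.07%.
Change = 2.07% − 3.67% = −1.60 percentage points.

The unemployment rate changes by −1.60 percentage points.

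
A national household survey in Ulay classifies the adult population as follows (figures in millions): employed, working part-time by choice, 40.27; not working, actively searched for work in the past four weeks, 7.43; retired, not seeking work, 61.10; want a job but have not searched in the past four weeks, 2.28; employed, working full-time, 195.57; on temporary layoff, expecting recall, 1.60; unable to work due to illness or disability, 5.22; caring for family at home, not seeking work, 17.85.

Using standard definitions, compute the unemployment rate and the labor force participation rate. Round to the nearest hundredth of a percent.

Employed = 40.27 + 195.57 = 235.84 million.
Unemployed = 7.43 + 1.60 = 9.03 million (jobless and actively searching, or on temporary layoff).
Labor force = 235.84 + 9.03 = 244.87 million.
Not in labor force = 61.10 + 2.28 + 5.22 + 17.85 = 86.45 million (those not working and not actively searching are outside the labor force — including those who want a job but have given up searching).
Civilian working-age population = 244.87 + 86.45 = 331.32 million.
Unemployment rate = 9.03 / 244.87 = 3.69%.
Labor force participation rate = 244.87 / 331.32 = 73.91%.

Unemployment rate ≈ 3.69%; labor force participation rate ≈ 73.91%.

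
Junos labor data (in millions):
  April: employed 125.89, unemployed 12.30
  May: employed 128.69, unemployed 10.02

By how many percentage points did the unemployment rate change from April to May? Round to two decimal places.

April: labor force = 125.89 + 12.30 = 138.19; u = 12.30/138.19 = 8.90%.
May: labor force = 128.69 + 10.02 = 138.71; u = 10.02/138.71 = 7.22%.
Change = 7.22% − 8.90% = −1.68 pp.

The unemployment rate changed by −1.68 percentage points.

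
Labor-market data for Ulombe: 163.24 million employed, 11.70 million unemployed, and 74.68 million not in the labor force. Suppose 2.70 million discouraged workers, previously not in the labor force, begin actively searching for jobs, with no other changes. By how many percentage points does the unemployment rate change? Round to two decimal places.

Initially, labor force = 163.24 + 11.70 = 174.94 million, so u = 11.70/174.94 = 6.69%.
After the change, unemployed and labor force both rise by 2.70 → E = 163.24, U = 14.40, labor force = 177.64 million.
New unemployment rate = 14.40 / 177.64 = 8.11%.
Change = 8.11% − 6.69% = +1.42 percentage points.

The unemployment rate changes by +1.42 percentage points.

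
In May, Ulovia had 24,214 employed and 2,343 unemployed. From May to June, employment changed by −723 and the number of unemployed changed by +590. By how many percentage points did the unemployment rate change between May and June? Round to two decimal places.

May: labor force = 24,214 + 2,343 = 26,557; u = 2,343/26,557 = 8.82%.
June: labor force = 23,491 + 2,933 = 26,424; u = 2,933/26,424 = 11.10%.
Change = 11.10% − 8.82% = +2.28 pp.

The unemployment rate changed by +2.28 percentage points.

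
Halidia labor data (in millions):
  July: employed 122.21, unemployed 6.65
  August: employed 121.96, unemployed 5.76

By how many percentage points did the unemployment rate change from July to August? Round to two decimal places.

The unemployment rate changed by −0.65 percentage points.

July: labor force = 122.21 + 6.65 = 128.86; u = 6.65/128.86 = 5.16%.
August: labor force = 121.96 + 5.76 = 127.72; u = 5.76/127.72 = 4.51%.
Change = 4.51% − 5.16% = −0.65 pp.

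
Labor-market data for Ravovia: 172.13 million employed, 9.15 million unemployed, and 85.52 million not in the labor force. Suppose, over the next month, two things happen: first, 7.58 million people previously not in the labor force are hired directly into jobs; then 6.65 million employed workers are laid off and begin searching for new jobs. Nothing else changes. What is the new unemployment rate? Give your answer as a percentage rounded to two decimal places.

Initially, labor force = 172.13 + 9.15 = 181.28 million, so u = 9.15/181.28 = 5.05%.
After the first change, employed and labor force both rise by 7.58; unemployed unchanged → E = 179.71, U = 9.15, labor force = 188.86 million.
After the second change, employed falls and unemployed rises by 6.65; labor force unchanged → E = 173.06, U = 15.80, labor force = 188.86 million.
New unemployment rate = 15.80 / 188.86 = 8.37%.

New unemployment rate ≈ 8.37%.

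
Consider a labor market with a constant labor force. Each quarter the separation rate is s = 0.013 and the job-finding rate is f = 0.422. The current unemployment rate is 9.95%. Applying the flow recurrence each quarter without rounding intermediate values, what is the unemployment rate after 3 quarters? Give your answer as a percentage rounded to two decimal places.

With a fixed labor force, u_{t+1} = u_t + s·(1−u_t) − f·u_t = u_t·(1−s−f) + s.
Here 1−s−f = 0.565 and s = 0.013.
u_1 = 0.099500 × 0.565 + 0.013 = 0.069218.
u_2 = 0.069218 × 0.565 + 0.013 = 0.052108.
u_3 = 0.052108 × 0.565 + 0.013 = 0.042441.

Unemployment rate after three quarters ≈ 4.24%.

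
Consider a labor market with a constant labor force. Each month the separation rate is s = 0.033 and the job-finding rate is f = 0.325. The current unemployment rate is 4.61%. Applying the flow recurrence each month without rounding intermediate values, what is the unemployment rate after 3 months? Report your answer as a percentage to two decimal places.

With a fixed labor force, u_{t+1} = u_t + s·(1−u_t) − f·u_t = u_t·(1−s−f) + s.
Here 1−s−f = 0.642 and s = 0.033.
u_1 = 0.046100 × 0.642 + 0.033 = 0.062596.
u_2 = 0.062596 × 0.642 + 0.033 = 0.073187.
u_3 = 0.073187 × 0.642 + 0.033 = 0.079986.

Unemployment rate after three months ≈ 8.00%.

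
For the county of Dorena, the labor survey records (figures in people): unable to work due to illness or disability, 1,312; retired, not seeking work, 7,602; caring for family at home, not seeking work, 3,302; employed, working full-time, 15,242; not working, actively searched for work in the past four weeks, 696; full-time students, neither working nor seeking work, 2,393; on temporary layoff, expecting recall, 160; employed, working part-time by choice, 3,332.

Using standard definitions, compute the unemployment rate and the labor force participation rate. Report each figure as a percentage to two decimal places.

Unemployment rate ≈ 4.41%; labor force participation rate ≈ 57.08%.

Employed = 15,242 + 3,332 = 18,574.
Unemployed = 696 + 160 = 856 (jobless and actively searching, or on temporary layoff).
Labor force = 18,574 + 856 = 19,430.
Not in labor force = 1,312 + 7,602 + 3,302 + 2,393 = 14,609 (those not working and not actively searching are outside the labor force).
Civilian working-age population = 19,430 + 14,609 = 34,039.
Unemployment rate = 856 / 19,430 = 4.41%.
Labor force participation rate = 19,430 / 34,039 = 57.08%.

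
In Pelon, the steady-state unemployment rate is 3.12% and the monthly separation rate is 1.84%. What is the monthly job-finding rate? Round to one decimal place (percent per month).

From u* = s/(s+f): f = s·(1−u)/u.
f = 1.84 × (1 − 0.0312) / 0.0312 = 1.7826 / 0.0312 ≈ 57.1% per month.

Job-finding rate ≈ 57.1% per month.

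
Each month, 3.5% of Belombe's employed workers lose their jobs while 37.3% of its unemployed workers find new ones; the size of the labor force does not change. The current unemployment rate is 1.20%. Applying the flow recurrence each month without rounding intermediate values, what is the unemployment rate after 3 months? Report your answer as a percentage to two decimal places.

Unemployment rate after three months ≈ 7.05%.

With a fixed labor force, u_{t+1} = u_t + s·(1−u_t) − f·u_t = u_t·(1−s−f) + s.
Here 1−s−f = 0.592 and s = 0.035.
u_1 = 0.012000 × 0.592 + 0.035 = 0.042104.
u_2 = 0.042104 × 0.592 + 0.035 = 0.059926.
u_3 = 0.059926 × 0.592 + 0.035 = 0.070476.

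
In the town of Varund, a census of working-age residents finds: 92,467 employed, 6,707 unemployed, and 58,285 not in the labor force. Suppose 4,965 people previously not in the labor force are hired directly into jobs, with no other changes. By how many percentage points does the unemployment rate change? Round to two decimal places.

The unemployment rate changes by −0.32 percentage points.

Initially, labor force = 92,467 + 6,707 = 99,174, so u = 6,707/99,174 = 6.76%.
After the change, employed and labor force both rise by 4,965; unemployed unchanged → E = 97,432, U = 6,707, labor force = 104,139.
New unemployment rate = 6,707 / 104,139 = 6.44%.
Change = 6.44% − 6.76% = −0.32 percentage points.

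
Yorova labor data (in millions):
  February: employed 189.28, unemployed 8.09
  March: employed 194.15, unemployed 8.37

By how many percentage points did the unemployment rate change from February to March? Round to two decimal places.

The unemployment rate changed by +0.03 percentage points.

February: labor force = 189.28 + 8.09 = 197.37; u = 8.09/197.37 = 4.10%.
March: labor force = 194.15 + 8.37 = 202.52; u = 8.37/202.52 = 4.13%.
Change = 4.13% − 4.10% = +0.03 pp.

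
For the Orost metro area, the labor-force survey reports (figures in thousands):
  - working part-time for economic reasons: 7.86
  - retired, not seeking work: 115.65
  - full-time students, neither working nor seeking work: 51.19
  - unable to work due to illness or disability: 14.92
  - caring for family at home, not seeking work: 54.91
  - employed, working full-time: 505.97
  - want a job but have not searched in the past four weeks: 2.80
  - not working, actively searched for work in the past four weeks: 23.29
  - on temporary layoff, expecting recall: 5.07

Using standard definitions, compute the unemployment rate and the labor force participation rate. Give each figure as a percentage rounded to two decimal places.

Employed = 7.86 + 505.97 = 513.83 thousand (anyone who worked, including part-time for economic reasons, counts as employed).
Unemployed = 23.29 + 5.07 = 28.36 thousand (jobless and actively searching, or on temporary layoff).
Labor force = 513.83 + 28.36 = 542.19 thousand.
Not in labor force = 115.65 + 51.19 + 14.92 + 54.91 + 2.80 = 239.47 thousand (those not working and not actively searching are outside the labor force — including those who want a job but have given up searching).
Civilian working-age population = 542.19 + 239.47 = 781.66 thousand.
Unemployment rate = 28.36 / 542.19 = 5.23%.
Labor force participation rate = 542.19 / 781.66 = 69.36%.

Unemployment rate ≈ 5.23%; labor force participation rate ≈ 69.36%.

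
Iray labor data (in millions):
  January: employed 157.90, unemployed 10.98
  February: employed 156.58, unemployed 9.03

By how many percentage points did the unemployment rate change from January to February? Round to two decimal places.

The unemployment rate changed by −1.05 percentage points.

January: labor force = 157.90 + 10.98 = 168.88; u = 10.98/168.88 = 6.50%.
February: labor force = 156.58 + 9.03 = 165.61; u = 9.03/165.61 = 5.45%.
Change = 5.45% − 6.50% = −1.05 pp.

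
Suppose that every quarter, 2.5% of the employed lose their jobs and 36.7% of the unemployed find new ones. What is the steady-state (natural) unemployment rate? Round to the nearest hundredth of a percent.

At steady state the flows balance: s·E = f·U, so U/(E+U) = s/(s+f).
u* = 2.5 / (2.5 + 36.7) = 2.5 / 39.20 = 6.38%.

Steady-state unemployment rate ≈ 6.38%.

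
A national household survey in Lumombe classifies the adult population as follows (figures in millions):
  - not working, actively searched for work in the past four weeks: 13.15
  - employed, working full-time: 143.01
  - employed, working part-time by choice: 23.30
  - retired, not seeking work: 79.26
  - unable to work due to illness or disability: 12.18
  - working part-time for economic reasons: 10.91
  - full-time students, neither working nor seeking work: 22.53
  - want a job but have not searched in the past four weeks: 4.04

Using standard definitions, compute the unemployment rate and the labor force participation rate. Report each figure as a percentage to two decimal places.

Unemployment rate ≈ 6.91%; labor force participation rate ≈ 61.73%.

Employed = 143.01 + 23.30 + 10.91 = 177.22 million (anyone who worked, including part-time for economic reasons, counts as employed).
Unemployed = 13.15 million.
Labor force = 177.22 + 13.15 = 190.37 million.
Not in labor force = 79.26 + 12.18 + 22.53 + 4.04 = 118.01 million (those not working and not actively searching are outside the labor force — including those who want a job but have given up searching).
Civilian working-age population = 190.37 + 118.01 = 308.38 million.
Unemployment rate = 13.15 / 190.37 = 6.91%.
Labor force participation rate = 190.37 / 308.38 = 61.73%.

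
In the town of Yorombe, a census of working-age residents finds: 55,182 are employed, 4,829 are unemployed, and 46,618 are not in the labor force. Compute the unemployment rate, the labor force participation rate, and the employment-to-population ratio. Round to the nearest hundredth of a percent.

Labor force = employed + unemployed = 55,182 + 4,829 = 60,011.
Working-age population = 60,011 + 46,618 = 106,629.
Unemployment rate = 4,829 / 60,011 = 8.05%.
Labor force participation rate = 60,011 / 106,629 = 56.28%.
Employment-population ratio = 55,182 / 106,629 = 51.75%.

Unemployment rate ≈ 8.05%; labor force participation rate ≈ 56.28%; employment-population ratio ≈ 51.75%.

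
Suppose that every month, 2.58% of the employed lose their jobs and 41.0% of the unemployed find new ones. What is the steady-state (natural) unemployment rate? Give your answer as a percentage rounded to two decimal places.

Steady-state unemployment rate ≈ 5.92%.

At steady state the flows balance: s·E = f·U, so U/(E+U) = s/(s+f).
u* = 2.58 / (2.58 + 41.0) = 2.58 / 43.58 = 5.92%.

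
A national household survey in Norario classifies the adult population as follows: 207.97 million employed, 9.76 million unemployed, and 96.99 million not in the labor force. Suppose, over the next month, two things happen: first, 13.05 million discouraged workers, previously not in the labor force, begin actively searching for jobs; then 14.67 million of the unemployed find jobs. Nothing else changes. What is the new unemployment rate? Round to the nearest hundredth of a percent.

Initially, labor force = 207.97 + 9.76 = 217.73 million, so u = 9.76/217.73 = 4.48%.
After the first change, unemployed and labor force both rise by 13.05 → E = 207.97, U = 22.81, labor force = 230.78 million.
After the second change, unemployed falls and employed rises by 14.67; labor force unchanged → E = 222.64, U = 8.14, labor force = 230.78 million.
New unemployment rate = 8.14 / 230.78 = 3.53%.

New unemployment rate ≈ 3.53%.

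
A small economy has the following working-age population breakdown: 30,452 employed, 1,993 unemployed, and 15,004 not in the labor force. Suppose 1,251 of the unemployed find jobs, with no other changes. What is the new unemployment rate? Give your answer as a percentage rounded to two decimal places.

Initially, labor force = 30,452 + 1,993 = 32,445, so u = 1,993/32,445 = 6.14%.
After the change, unemployed falls and employed rises by 1,251; labor force unchanged → E = 31,703, U = 742, labor force = 32,445.
New unemployment rate = 742 / 32,445 = 2.29%.

New unemployment rate ≈ 2.29%.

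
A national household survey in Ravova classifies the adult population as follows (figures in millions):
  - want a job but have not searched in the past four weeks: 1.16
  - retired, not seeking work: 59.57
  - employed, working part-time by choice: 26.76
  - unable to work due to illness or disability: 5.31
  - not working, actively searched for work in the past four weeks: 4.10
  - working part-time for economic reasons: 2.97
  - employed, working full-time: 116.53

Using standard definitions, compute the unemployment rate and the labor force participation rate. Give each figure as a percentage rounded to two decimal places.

Unemployment rate ≈ 2.73%; labor force participation rate ≈ 69.48%.

Employed = 26.76 + 2.97 + 116.53 = 146.26 million (anyone who worked, including part-time for economic reasons, counts as employed).
Unemployed = 4.10 million.
Labor force = 146.26 + 4.10 = 150.36 million.
Not in labor force = 1.16 + 59.57 + 5.31 = 66.04 million (those not working and not actively searching are outside the labor force — including those who want a job but have given up searching).
Civilian working-age population = 150.36 + 66.04 = 216.40 million.
Unemployment rate = 4.10 / 150.36 = 2.73%.
Labor force participation rate = 150.36 / 216.40 = 69.48%.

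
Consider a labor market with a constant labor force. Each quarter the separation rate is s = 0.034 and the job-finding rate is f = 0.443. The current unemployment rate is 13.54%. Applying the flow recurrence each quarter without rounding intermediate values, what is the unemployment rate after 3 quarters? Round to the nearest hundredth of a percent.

Unemployment rate after three quarters ≈ 8.05%.

With a fixed labor force, u_{t+1} = u_t + s·(1−u_t) − f·u_t = u_t·(1−s−f) + s.
Here 1−s−f = 0.523 and s = 0.034.
u_1 = 0.135400 × 0.523 + 0.034 = 0.104814.
u_2 = 0.104814 × 0.523 + 0.034 = 0.088818.
u_3 = 0.088818 × 0.523 + 0.034 = 0.080452.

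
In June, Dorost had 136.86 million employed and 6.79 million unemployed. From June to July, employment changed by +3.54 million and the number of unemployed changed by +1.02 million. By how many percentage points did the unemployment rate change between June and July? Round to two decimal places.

The unemployment rate changed by +0.54 percentage points.

June: labor force = 136.86 + 6.79 = 143.65; u = 6.79/143.65 = 4.73%.
July: labor force = 140.40 + 7.81 = 148.21; u = 7.81/148.21 = 5.27%.
Change = 5.27% − 4.73% = +0.54 pp.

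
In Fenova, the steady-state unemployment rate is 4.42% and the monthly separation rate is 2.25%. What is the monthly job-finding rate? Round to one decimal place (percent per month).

Job-finding rate ≈ 48.7% per month.

From u* = s/(s+f): f = s·(1−u)/u.
f = 2.25 × (1 − 0.0442) / 0.0442 = 2.1505 / 0.0442 ≈ 48.7% per month.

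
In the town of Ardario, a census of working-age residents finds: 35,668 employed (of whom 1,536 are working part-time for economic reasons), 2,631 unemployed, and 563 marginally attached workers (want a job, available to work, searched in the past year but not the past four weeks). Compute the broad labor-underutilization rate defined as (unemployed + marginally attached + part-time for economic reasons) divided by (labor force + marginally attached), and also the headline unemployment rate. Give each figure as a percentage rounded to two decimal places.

Broad underutilization rate ≈ 12.17%; headline unemployment rate ≈ 6.87%.

Labor force = 35,668 + 2,631 = 38,299.
Numerator = 2,631 + 563 + 1,536 = 4,730.
Denominator = 38,299 + 563 = 38,862.
Broad rate = 4,730 / 38,862 = 12.17%.
Headline unemployment rate = 2,631 / 38,299 = 6.87%.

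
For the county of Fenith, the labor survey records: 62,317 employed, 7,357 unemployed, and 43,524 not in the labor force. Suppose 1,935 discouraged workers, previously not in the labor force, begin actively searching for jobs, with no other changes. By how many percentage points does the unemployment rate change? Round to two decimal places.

The unemployment rate changes by +2.42 percentage points.

Initially, labor force = 62,317 + 7,357 = 69,674, so u = 7,357/69,674 = 10.56%.
After the change, unemployed and labor force both rise by 1,935 → E = 62,317, U = 9,292, labor force = 71,609.
New unemployment rate = 9,292 / 71,609 = 12.98%.
Change = 12.98% − 10.56% = +2.42 percentage points.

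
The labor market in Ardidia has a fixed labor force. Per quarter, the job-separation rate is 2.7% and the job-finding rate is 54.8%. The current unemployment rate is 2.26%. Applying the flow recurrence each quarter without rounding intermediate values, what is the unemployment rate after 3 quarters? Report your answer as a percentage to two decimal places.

Unemployment rate after three quarters ≈ 4.51%.

With a fixed labor force, u_{t+1} = u_t + s·(1−u_t) − f·u_t = u_t·(1−s−f) + s.
Here 1−s−f = 0.425 and s = 0.027.
u_1 = 0.022600 × 0.425 + 0.027 = 0.036605.
u_2 = 0.036605 × 0.425 + 0.027 = 0.042557.
u_3 = 0.042557 × 0.425 + 0.027 = 0.045087.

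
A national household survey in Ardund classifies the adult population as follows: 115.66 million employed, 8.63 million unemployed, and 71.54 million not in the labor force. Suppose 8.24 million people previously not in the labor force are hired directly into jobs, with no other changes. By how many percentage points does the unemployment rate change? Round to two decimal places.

Initially, labor force = 115.66 + 8.63 = 124.29 million, so u = 8.63/124.29 = 6.94%.
After the change, employed and labor force both rise by 8.24; unemployed unchanged → E = 123.90, U = 8.63, labor force = 132.53 million.
New unemployment rate = 8.63 / 132.53 = 6.51%.
Change = 6.51% − 6.94% = −0.43 percentage points.

The unemployment rate changes by −0.43 percentage points.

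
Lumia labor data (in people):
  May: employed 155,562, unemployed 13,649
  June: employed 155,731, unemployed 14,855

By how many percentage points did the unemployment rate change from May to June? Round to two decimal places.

May: labor force = 155,562 + 13,649 = 169,211; u = 13,649/169,211 = 8.07%.
June: labor force = 155,731 + 14,855 = 170,586; u = 14,855/170,586 = 8.71%.
Change = 8.71% − 8.07% = +0.64 pp.

The unemployment rate changed by +0.64 percentage points.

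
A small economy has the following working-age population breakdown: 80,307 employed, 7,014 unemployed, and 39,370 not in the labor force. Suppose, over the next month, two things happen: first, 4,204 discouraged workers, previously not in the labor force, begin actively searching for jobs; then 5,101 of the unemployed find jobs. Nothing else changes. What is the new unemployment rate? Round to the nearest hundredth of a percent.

New unemployment rate ≈ 6.68%.

Initially, labor force = 80,307 + 7,014 = 87,321, so u = 7,014/87,321 = 8.03%.
After the first change, unemployed and labor force both rise by 4,204 → E = 80,307, U = 11,218, labor force = 91,525.
After the second change, unemployed falls and employed rises by 5,101; labor force unchanged → E = 85,408, U = 6,117, labor force = 91,525.
New unemployment rate = 6,117 / 91,525 = 6.68%.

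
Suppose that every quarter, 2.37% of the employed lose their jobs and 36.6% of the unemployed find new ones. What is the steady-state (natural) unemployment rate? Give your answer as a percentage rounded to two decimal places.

Steady-state unemployment rate ≈ 6.08%.

At steady state the flows balance: s·E = f·U, so U/(E+U) = s/(s+f).
u* = 2.37 / (2.37 + 36.6) = 2.37 / 38.97 = 6.08%.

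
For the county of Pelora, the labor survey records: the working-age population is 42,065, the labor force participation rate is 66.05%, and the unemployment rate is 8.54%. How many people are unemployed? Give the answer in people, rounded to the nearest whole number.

Labor force = 0.6605 × 42,065 = 27,784.
Unemployed = 0.0854 × 27,784 ≈ 2,373.

About 2,373 are unemployed.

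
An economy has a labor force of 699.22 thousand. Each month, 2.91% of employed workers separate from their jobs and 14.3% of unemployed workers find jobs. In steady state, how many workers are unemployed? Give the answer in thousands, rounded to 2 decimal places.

About 118.23 thousand are unemployed in steady state.

Steady-state unemployment rate u* = s/(s+f) = 2.91/(2.91+14.3) = 0.169088.
Unemployed = u* × labor force = 0.169088 × 699.22 ≈ 118.23 thousand.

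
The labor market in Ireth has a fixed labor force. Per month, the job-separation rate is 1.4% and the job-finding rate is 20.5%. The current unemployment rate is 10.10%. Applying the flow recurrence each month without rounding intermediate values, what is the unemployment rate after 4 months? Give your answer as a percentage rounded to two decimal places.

With a fixed labor force, u_{t+1} = u_t + s·(1−u_t) − f·u_t = u_t·(1−s−f) + s.
Here 1−s−f = 0.781 and s = 0.014.
u_1 = 0.101000 × 0.781 + 0.014 = 0.092881.
u_2 = 0.092881 × 0.781 + 0.014 = 0.086540.
u_3 = 0.086540 × 0.781 + 0.014 = 0.081588.
u_4 = 0.081588 × 0.781 + 0.014 = 0.077720.

Unemployment rate after four months ≈ 7.77%.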